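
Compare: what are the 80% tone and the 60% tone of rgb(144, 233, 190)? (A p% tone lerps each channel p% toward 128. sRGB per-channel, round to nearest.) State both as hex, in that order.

80% tone:
  R: 144 − 12.8 = 131.2 → 131
  G: 233 + 0.8×(128−233) = 233 − 84 = 149 → 149
  B: 190 + 0.8×(128−190) = 190 − 49.6 = 140.4 → 140
  → #83958c
60% tone:
  R: 144 + 0.6×(128−144) = 144 − 9.6 = 134.4 → 134
  G: 233 + 0.6×(128−233) = 233 − 63 = 170 → 170
  B: 190 + 0.6×(128−190) = 190 − 37.2 = 152.8 → 153
  → #86aa99

#83958c, #86aa99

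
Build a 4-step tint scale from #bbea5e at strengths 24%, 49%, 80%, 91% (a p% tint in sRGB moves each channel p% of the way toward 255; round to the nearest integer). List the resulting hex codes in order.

#cbef85, #dcf4ad, #f1fbdf, #f9fdf1

#bbea5e is rgb(187, 234, 94).
24%: (187 + 16.32 = 203.32→203, 234 + 5.04 = 239.04→239, 94 + 38.64 = 132.64→133) → #cbef85
49%: (187 + 33.32 = 220.32→220, 234 + 10.29 = 244.29→244, 94 + 78.89 = 172.89→173) → #dcf4ad
80%: (187 + 54.4 = 241.4→241, 234 + 16.8 = 250.8→251, 94 + 128.8 = 222.8→223) → #f1fbdf
91%: (187 + 61.88 = 248.88→249, 234 + 19.11 = 253.11→253, 94 + 146.51 = 240.51→241) → #f9fdf1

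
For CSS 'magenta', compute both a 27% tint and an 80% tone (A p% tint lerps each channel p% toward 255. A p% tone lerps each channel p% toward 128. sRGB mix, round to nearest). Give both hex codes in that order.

CSS magenta is rgb(255, 0, 255).
27% tint:
  R: 255 + 0.27×(255−255) = 255 + 0 = 255 → 255
  G: 0 + 0.27×(255−0) = 0 + 68.85 = 68.85 → 69
  B: 255 + 0 = 255 → 255
  → #FF45FF
80% tone:
  R: 255 + 0.8×(128−255) = 255 − 101.6 = 153.4 → 153
  G: 0 + 102.4 = 102.4 → 102
  B: 255 + 0.8×(128−255) = 255 − 101.6 = 153.4 → 153
  → #996699

#FF45FF, #996699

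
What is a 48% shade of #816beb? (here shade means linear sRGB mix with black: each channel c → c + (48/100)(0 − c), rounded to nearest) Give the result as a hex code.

#816beb is rgb(129, 107, 235).
Per channel, c → c + 0.48(0 − c):
  R: 129 + 0.48×(0−129) = 129 − 61.92 = 67.08 → 67
  G: 107 − 51.36 = 55.64 → 56
  B: 235 − 112.8 = 122.2 → 122
rgb(67, 56, 122) = #43387a.

#43387a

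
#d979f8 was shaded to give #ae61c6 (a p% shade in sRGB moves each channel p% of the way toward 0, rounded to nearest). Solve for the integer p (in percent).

20%

#d979f8 is rgb(217, 121, 248); #ae61c6 is rgb(174, 97, 198).
On the B channel (widest range): 198 ≈ 248 + (p/100)(0 − 248), so p ≈ 100×(198 − 248)/(0 − 248) = -5000/-248 = 20.16.
p = 20 reproduces all three channels after rounding.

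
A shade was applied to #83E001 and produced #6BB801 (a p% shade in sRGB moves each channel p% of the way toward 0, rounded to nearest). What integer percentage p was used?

#83E001 is rgb(131, 224, 1); #6BB801 is rgb(107, 184, 1).
On the G channel (widest range): 184 ≈ 224 + (p/100)(0 − 224), so p ≈ 100×(184 − 224)/(0 − 224) = -4000/-224 = 17.86.
p = 18 reproduces all three channels after rounding.

18%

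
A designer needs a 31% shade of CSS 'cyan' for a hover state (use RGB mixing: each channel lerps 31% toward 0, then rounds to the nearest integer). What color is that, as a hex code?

CSS cyan is rgb(0, 255, 255).
Lerp each channel 31% toward 0:
  R: 0 + 0.31×(0−0) = 0 + 0 = 0 → 0
  G: 255 + 0.31×(0−255) = 255 − 79.05 = 175.95 → 176
  B: 255 − 79.05 = 175.95 → 176
rgb(0, 176, 176) = #00B0B0.

#00B0B0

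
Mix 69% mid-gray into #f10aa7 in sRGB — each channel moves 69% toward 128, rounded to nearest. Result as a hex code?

#f10aa7 is rgb(241, 10, 167).
A 69% tone moves each channel 69% toward 128:
  R: 241 + 0.69×(128−241) = 241 − 77.97 = 163.03 → 163
  G: 10 + 81.42 = 91.42 → 91
  B: 167 + 0.69×(128−167) = 167 − 26.91 = 140.09 → 140
rgb(163, 91, 140) = #a35b8c.

#a35b8c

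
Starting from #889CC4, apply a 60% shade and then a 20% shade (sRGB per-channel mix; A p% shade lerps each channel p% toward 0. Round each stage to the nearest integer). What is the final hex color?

#889CC4 is rgb(136, 156, 196).
A 60% shade moves each channel 60% toward 0:
  R: 136 + 0.6×(0−136) = 136 − 81.6 = 54.4 → 54
  G: 156 − 93.6 = 62.4 → 62
  B: 196 + 0.6×(0−196) = 196 − 117.6 = 78.4 → 78
After the shade: rgb(54, 62, 78) = #363E4E.
Per channel, c → c + 0.2(0 − c):
  R: 54 − 10.8 = 43.2 → 43
  G: 62 + 0.2×(0−62) = 62 − 12.4 = 49.6 → 50
  B: 78 + 0.2×(0−78) = 78 − 15.6 = 62.4 → 62
rgb(43, 50, 62) = #2B323E.

#2B323E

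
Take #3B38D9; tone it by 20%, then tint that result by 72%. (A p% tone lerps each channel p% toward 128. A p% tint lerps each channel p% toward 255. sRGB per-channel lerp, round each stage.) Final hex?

#CCCBEF

#3B38D9 is rgb(59, 56, 217).
A 20% tone moves each channel 20% toward 128:
  R: 59 + 13.8 = 72.8 → 73
  G: 56 + 14.4 = 70.4 → 70
  B: 217 − 17.8 = 199.2 → 199
After the tone: rgb(73, 70, 199) = #4946C7.
A 72% tint moves each channel 72% toward 255:
  R: 73 + 0.72×(255−73) = 73 + 131.04 = 204.04 → 204
  G: 70 + 133.2 = 203.2 → 203
  B: 199 + 0.72×(255−199) = 199 + 40.32 = 239.32 → 239
rgb(204, 203, 239) = #CCCBEF.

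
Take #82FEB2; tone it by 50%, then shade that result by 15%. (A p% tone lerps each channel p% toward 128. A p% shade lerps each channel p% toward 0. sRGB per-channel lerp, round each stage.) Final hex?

#82FEB2 is rgb(130, 254, 178).
A 50% tone moves each channel 50% toward 128:
  R: 130 + 0.5×(128−130) = 130 − 1 = 129 → 129
  G: 254 + 0.5×(128−254) = 254 − 63 = 191 → 191
  B: 178 + 0.5×(128−178) = 178 − 25 = 153 → 153
After the tone: rgb(129, 191, 153) = #81BF99.
A 15% shade moves each channel 15% toward 0:
  R: 129 − 19.35 = 109.65 → 110
  G: 191 + 0.15×(0−191) = 191 − 28.65 = 162.35 → 162
  B: 153 + 0.15×(0−153) = 153 − 22.95 = 130.05 → 130
rgb(110, 162, 130) = #6EA282.

#6EA282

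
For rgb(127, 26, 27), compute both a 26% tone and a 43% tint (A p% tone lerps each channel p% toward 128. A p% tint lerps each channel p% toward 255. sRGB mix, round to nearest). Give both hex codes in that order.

#7F3535, #B67C7D

26% tone:
  R: 127 + 0.26 = 127.26 → 127
  G: 26 + 0.26×(128−26) = 26 + 26.52 = 52.52 → 53
  B: 27 + 0.26×(128−27) = 27 + 26.26 = 53.26 → 53
  → #7F3535
43% tint:
  R: 127 + 0.43×(255−127) = 127 + 55.04 = 182.04 → 182
  G: 26 + 0.43×(255−26) = 26 + 98.47 = 124.47 → 124
  B: 27 + 0.43×(255−27) = 27 + 98.04 = 125.04 → 125
  → #B67C7D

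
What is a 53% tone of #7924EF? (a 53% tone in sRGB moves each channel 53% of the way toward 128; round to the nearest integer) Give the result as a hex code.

#7924EF is rgb(121, 36, 239).
Lerp each channel 53% toward 128:
  R: 121 + 0.53×(128−121) = 121 + 3.71 = 124.71 → 125
  G: 36 + 0.53×(128−36) = 36 + 48.76 = 84.76 → 85
  B: 239 + 0.53×(128−239) = 239 − 58.83 = 180.17 → 180
rgb(125, 85, 180) = #7D55B4.

#7D55B4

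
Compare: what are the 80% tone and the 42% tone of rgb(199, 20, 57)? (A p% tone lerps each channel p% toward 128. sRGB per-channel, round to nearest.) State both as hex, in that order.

#8E6A72, #A94157

80% tone:
  R: 199 + 0.8×(128−199) = 199 − 56.8 = 142.2 → 142
  G: 20 + 0.8×(128−20) = 20 + 86.4 = 106.4 → 106
  B: 57 + 0.8×(128−57) = 57 + 56.8 = 113.8 → 114
  → #8E6A72
42% tone:
  R: 199 + 0.42×(128−199) = 199 − 29.82 = 169.18 → 169
  G: 20 + 0.42×(128−20) = 20 + 45.36 = 65.36 → 65
  B: 57 + 29.82 = 86.82 → 87
  → #A94157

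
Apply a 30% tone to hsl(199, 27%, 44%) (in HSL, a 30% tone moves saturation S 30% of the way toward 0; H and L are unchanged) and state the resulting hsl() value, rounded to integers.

S moves 30% from 27 toward 0: 27 − 8.1 = 18.9 → 19.
H and L are unchanged.

hsl(199, 19%, 44%)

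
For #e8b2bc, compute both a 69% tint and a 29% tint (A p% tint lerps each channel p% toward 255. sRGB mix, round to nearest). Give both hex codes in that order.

#e8b2bc is rgb(232, 178, 188).
69% tint:
  R: 232 + 0.69×(255−232) = 232 + 15.87 = 247.87 → 248
  G: 178 + 0.69×(255−178) = 178 + 53.13 = 231.13 → 231
  B: 188 + 46.23 = 234.23 → 234
  → #f8e7ea
29% tint:
  R: 232 + 6.67 = 238.67 → 239
  G: 178 + 22.33 = 200.33 → 200
  B: 188 + 0.29×(255−188) = 188 + 19.43 = 207.43 → 207
  → #efc8cf

#f8e7ea, #efc8cf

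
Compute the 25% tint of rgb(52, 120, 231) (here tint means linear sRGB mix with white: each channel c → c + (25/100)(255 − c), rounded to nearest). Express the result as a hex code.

A 25% tint moves each channel 25% toward 255:
  R: 52 + 50.75 = 102.75 → 103
  G: 120 + 33.75 = 153.75 → 154
  B: 231 + 6 = 237 → 237
rgb(103, 154, 237) = #679aed.

#679aed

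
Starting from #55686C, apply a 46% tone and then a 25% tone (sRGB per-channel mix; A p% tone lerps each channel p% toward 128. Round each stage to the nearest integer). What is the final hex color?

#55686C is rgb(85, 104, 108).
Lerp each channel 46% toward 128:
  R: 85 + 19.78 = 104.78 → 105
  G: 104 + 0.46×(128−104) = 104 + 11.04 = 115.04 → 115
  B: 108 + 9.2 = 117.2 → 117
After the tone: rgb(105, 115, 117) = #697375.
Lerp each channel 25% toward 128:
  R: 105 + 0.25×(128−105) = 105 + 5.75 = 110.75 → 111
  G: 115 + 3.25 = 118.25 → 118
  B: 117 + 0.25×(128−117) = 117 + 2.75 = 119.75 → 120
rgb(111, 118, 120) = #6F7678.

#6F7678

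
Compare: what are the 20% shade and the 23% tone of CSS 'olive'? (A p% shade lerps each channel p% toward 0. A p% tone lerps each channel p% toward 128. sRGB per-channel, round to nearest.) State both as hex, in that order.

#666600, #80801D

CSS olive is rgb(128, 128, 0).
20% shade:
  R: 128 − 25.6 = 102.4 → 102
  G: 128 − 25.6 = 102.4 → 102
  B: 0 + 0 = 0 → 0
  → #666600
23% tone:
  R: 128 + 0 = 128 → 128
  G: 128 + 0.23×(128−128) = 128 + 0 = 128 → 128
  B: 0 + 0.23×(128−0) = 0 + 29.44 = 29.44 → 29
  → #80801D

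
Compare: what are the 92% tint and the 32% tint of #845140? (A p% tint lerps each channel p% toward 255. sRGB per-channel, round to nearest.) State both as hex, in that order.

#F5F1F0, #AB897D

#845140 is rgb(132, 81, 64).
92% tint:
  R: 132 + 113.16 = 245.16 → 245
  G: 81 + 0.92×(255−81) = 81 + 160.08 = 241.08 → 241
  B: 64 + 0.92×(255−64) = 64 + 175.72 = 239.72 → 240
  → #F5F1F0
32% tint:
  R: 132 + 0.32×(255−132) = 132 + 39.36 = 171.36 → 171
  G: 81 + 55.68 = 136.68 → 137
  B: 64 + 0.32×(255−64) = 64 + 61.12 = 125.12 → 125
  → #AB897D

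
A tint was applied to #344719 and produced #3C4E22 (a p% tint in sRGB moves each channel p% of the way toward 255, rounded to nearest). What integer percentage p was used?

#344719 is rgb(52, 71, 25); #3C4E22 is rgb(60, 78, 34).
On the B channel (widest range): 34 ≈ 25 + (p/100)(255 − 25), so p ≈ 100×(34 − 25)/(255 − 25) = 900/230 = 3.91.
p = 4 reproduces all three channels after rounding.

4%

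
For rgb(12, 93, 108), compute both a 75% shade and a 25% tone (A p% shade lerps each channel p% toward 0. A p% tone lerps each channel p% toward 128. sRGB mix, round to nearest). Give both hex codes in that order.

75% shade:
  R: 12 − 9 = 3 → 3
  G: 93 + 0.75×(0−93) = 93 − 69.75 = 23.25 → 23
  B: 108 + 0.75×(0−108) = 108 − 81 = 27 → 27
  → #03171B
25% tone:
  R: 12 + 0.25×(128−12) = 12 + 29 = 41 → 41
  G: 93 + 0.25×(128−93) = 93 + 8.75 = 101.75 → 102
  B: 108 + 5 = 113 → 113
  → #296671

#03171B, #296671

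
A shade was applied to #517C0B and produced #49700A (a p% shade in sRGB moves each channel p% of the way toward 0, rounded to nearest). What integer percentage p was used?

#517C0B is rgb(81, 124, 11); #49700A is rgb(73, 112, 10).
On the G channel (widest range): 112 ≈ 124 + (p/100)(0 − 124), so p ≈ 100×(112 − 124)/(0 − 124) = -1200/-124 = 9.68.
p = 10 reproduces all three channels after rounding.

10%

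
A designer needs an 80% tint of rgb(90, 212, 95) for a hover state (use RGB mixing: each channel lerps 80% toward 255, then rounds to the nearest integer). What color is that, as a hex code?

#DEF6DF

Lerp each channel 80% toward 255:
  R: 90 + 0.8×(255−90) = 90 + 132 = 222 → 222
  G: 212 + 0.8×(255−212) = 212 + 34.4 = 246.4 → 246
  B: 95 + 128 = 223 → 223
rgb(222, 246, 223) = #DEF6DF.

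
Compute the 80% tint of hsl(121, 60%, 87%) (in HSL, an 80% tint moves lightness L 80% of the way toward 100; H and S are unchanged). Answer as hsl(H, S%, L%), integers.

L moves 80% from 87 toward 100: 87 + 10.4 = 97.4 → 97.
H and S are unchanged.

hsl(121, 60%, 97%)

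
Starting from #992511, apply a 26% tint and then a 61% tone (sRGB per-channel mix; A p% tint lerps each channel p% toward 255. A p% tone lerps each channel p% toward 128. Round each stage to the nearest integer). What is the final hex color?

#992511 is rgb(153, 37, 17).
Lerp each channel 26% toward 255:
  R: 153 + 0.26×(255−153) = 153 + 26.52 = 179.52 → 180
  G: 37 + 56.68 = 93.68 → 94
  B: 17 + 61.88 = 78.88 → 79
After the tint: rgb(180, 94, 79) = #B45E4F.
Per channel, c → c + 0.61(128 − c):
  R: 180 − 31.72 = 148.28 → 148
  G: 94 + 0.61×(128−94) = 94 + 20.74 = 114.74 → 115
  B: 79 + 29.89 = 108.89 → 109
rgb(148, 115, 109) = #94736D.

#94736D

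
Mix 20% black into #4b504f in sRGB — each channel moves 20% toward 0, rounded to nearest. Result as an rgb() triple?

#4b504f is rgb(75, 80, 79).
Per channel, c → c + 0.2(0 − c):
  R: 75 + 0.2×(0−75) = 75 − 15 = 60 → 60
  G: 80 + 0.2×(0−80) = 80 − 16 = 64 → 64
  B: 79 + 0.2×(0−79) = 79 − 15.8 = 63.2 → 63

rgb(60, 64, 63)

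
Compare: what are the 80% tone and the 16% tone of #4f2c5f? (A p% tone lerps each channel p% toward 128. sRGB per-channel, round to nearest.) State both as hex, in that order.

#766f79, #573964

#4f2c5f is rgb(79, 44, 95).
80% tone:
  R: 79 + 0.8×(128−79) = 79 + 39.2 = 118.2 → 118
  G: 44 + 0.8×(128−44) = 44 + 67.2 = 111.2 → 111
  B: 95 + 26.4 = 121.4 → 121
  → #766f79
16% tone:
  R: 79 + 0.16×(128−79) = 79 + 7.84 = 86.84 → 87
  G: 44 + 13.44 = 57.44 → 57
  B: 95 + 5.28 = 100.28 → 100
  → #573964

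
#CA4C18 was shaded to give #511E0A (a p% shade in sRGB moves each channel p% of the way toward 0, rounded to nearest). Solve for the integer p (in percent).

60%

#CA4C18 is rgb(202, 76, 24); #511E0A is rgb(81, 30, 10).
On the R channel (widest range): 81 ≈ 202 + (p/100)(0 − 202), so p ≈ 100×(81 − 202)/(0 − 202) = -12100/-202 = 59.90.
p = 60 reproduces all three channels after rounding.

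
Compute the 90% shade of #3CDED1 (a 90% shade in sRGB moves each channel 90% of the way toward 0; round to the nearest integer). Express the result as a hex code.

#3CDED1 is rgb(60, 222, 209).
Lerp each channel 90% toward 0:
  R: 60 − 54 = 6 → 6
  G: 222 − 199.8 = 22.2 → 22
  B: 209 − 188.1 = 20.9 → 21
rgb(6, 22, 21) = #061615.

#061615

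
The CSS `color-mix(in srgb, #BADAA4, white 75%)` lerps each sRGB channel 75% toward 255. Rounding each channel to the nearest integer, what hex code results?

#BADAA4 is rgb(186, 218, 164).
A 75% tint moves each channel 75% toward 255:
  R: 186 + 0.75×(255−186) = 186 + 51.75 = 237.75 → 238
  G: 218 + 0.75×(255−218) = 218 + 27.75 = 245.75 → 246
  B: 164 + 68.25 = 232.25 → 232
rgb(238, 246, 232) = #EEF6E8.

#EEF6E8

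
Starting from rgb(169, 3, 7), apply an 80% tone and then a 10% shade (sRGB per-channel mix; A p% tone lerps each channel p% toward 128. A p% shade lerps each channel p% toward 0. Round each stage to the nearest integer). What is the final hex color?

An 80% tone moves each channel 80% toward 128:
  R: 169 − 32.8 = 136.2 → 136
  G: 3 + 100 = 103 → 103
  B: 7 + 96.8 = 103.8 → 104
After the tone: rgb(136, 103, 104) = #886768.
Lerp each channel 10% toward 0:
  R: 136 + 0.1×(0−136) = 136 − 13.6 = 122.4 → 122
  G: 103 + 0.1×(0−103) = 103 − 10.3 = 92.7 → 93
  B: 104 − 10.4 = 93.6 → 94
rgb(122, 93, 94) = #7A5D5E.

#7A5D5E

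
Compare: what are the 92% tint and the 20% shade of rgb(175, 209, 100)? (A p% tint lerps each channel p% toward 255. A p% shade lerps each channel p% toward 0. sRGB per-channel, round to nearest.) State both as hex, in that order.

#f9fbf3, #8ca750

92% tint:
  R: 175 + 73.6 = 248.6 → 249
  G: 209 + 0.92×(255−209) = 209 + 42.32 = 251.32 → 251
  B: 100 + 142.6 = 242.6 → 243
  → #f9fbf3
20% shade:
  R: 175 − 35 = 140 → 140
  G: 209 + 0.2×(0−209) = 209 − 41.8 = 167.2 → 167
  B: 100 + 0.2×(0−100) = 100 − 20 = 80 → 80
  → #8ca750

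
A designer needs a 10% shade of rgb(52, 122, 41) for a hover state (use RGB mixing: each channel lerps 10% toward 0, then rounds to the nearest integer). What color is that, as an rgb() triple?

Per channel, c → c + 0.1(0 − c):
  R: 52 + 0.1×(0−52) = 52 − 5.2 = 46.8 → 47
  G: 122 + 0.1×(0−122) = 122 − 12.2 = 109.8 → 110
  B: 41 + 0.1×(0−41) = 41 − 4.1 = 36.9 → 37

rgb(47, 110, 37)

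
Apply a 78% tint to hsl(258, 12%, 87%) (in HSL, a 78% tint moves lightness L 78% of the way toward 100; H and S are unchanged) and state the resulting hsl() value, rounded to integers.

hsl(258, 12%, 97%)

L moves 78% from 87 toward 100: 87 + 10.14 = 97.14 → 97.
H and S are unchanged.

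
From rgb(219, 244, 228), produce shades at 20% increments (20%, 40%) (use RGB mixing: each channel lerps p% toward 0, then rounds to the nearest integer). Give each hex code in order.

#AFC3B6, #839289

20%: (219 − 43.8 = 175.2→175, 244 − 48.8 = 195.2→195, 228 − 45.6 = 182.4→182) → #AFC3B6
40%: (219 − 87.6 = 131.4→131, 244 − 97.6 = 146.4→146, 228 − 91.2 = 136.8→137) → #839289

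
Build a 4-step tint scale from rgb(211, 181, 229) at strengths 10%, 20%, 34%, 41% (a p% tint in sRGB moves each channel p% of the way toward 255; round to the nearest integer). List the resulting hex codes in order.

10%: (211 + 4.4 = 215.4→215, 181 + 7.4 = 188.4→188, 229 + 2.6 = 231.6→232) → #d7bce8
20%: (211 + 8.8 = 219.8→220, 181 + 14.8 = 195.8→196, 229 + 5.2 = 234.2→234) → #dcc4ea
34%: (211 + 14.96 = 225.96→226, 181 + 25.16 = 206.16→206, 229 + 8.84 = 237.84→238) → #e2ceee
41%: (211 + 18.04 = 229.04→229, 181 + 30.34 = 211.34→211, 229 + 10.66 = 239.66→240) → #e5d3f0

#d7bce8, #dcc4ea, #e2ceee, #e5d3f0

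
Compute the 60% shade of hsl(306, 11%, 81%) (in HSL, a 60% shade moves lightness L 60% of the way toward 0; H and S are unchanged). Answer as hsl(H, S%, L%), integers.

L moves 60% from 81 toward 0: 81 − 48.6 = 32.4 → 32.
H and S are unchanged.

hsl(306, 11%, 32%)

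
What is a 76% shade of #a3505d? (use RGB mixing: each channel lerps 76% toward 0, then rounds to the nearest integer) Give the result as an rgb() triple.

#a3505d is rgb(163, 80, 93).
A 76% shade moves each channel 76% toward 0:
  R: 163 − 123.88 = 39.12 → 39
  G: 80 + 0.76×(0−80) = 80 − 60.8 = 19.2 → 19
  B: 93 + 0.76×(0−93) = 93 − 70.68 = 22.32 → 22

rgb(39, 19, 22)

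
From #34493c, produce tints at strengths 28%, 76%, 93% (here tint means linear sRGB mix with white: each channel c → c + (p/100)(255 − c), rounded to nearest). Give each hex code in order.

#34493c is rgb(52, 73, 60).
28%: (52 + 56.84 = 108.84→109, 73 + 50.96 = 123.96→124, 60 + 54.6 = 114.6→115) → #6d7c73
76%: (52 + 154.28 = 206.28→206, 73 + 138.32 = 211.32→211, 60 + 148.2 = 208.2→208) → #ced3d0
93%: (52 + 188.79 = 240.79→241, 73 + 169.26 = 242.26→242, 60 + 181.35 = 241.35→241) → #f1f2f1

#6d7c73, #ced3d0, #f1f2f1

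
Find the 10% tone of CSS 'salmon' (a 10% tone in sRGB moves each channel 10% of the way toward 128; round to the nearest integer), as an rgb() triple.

CSS salmon is rgb(250, 128, 114).
Per channel, c → c + 0.1(128 − c):
  R: 250 − 12.2 = 237.8 → 238
  G: 128 + 0.1×(128−128) = 128 + 0 = 128 → 128
  B: 114 + 0.1×(128−114) = 114 + 1.4 = 115.4 → 115

rgb(238, 128, 115)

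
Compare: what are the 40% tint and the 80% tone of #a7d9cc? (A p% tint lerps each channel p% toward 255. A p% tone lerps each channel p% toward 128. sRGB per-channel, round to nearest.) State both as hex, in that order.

#cae8e0, #88928f

#a7d9cc is rgb(167, 217, 204).
40% tint:
  R: 167 + 0.4×(255−167) = 167 + 35.2 = 202.2 → 202
  G: 217 + 0.4×(255−217) = 217 + 15.2 = 232.2 → 232
  B: 204 + 0.4×(255−204) = 204 + 20.4 = 224.4 → 224
  → #cae8e0
80% tone:
  R: 167 + 0.8×(128−167) = 167 − 31.2 = 135.8 → 136
  G: 217 − 71.2 = 145.8 → 146
  B: 204 − 60.8 = 143.2 → 143
  → #88928f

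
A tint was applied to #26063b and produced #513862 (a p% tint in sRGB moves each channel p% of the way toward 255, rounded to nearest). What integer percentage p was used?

20%

#26063b is rgb(38, 6, 59); #513862 is rgb(81, 56, 98).
On the G channel (widest range): 56 ≈ 6 + (p/100)(255 − 6), so p ≈ 100×(56 − 6)/(255 − 6) = 5000/249 = 20.08.
p = 20 reproduces all three channels after rounding.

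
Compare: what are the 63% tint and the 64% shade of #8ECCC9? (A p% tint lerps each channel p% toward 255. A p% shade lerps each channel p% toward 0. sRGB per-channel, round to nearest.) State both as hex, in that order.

#D5ECEB, #334948

#8ECCC9 is rgb(142, 204, 201).
63% tint:
  R: 142 + 71.19 = 213.19 → 213
  G: 204 + 32.13 = 236.13 → 236
  B: 201 + 34.02 = 235.02 → 235
  → #D5ECEB
64% shade:
  R: 142 + 0.64×(0−142) = 142 − 90.88 = 51.12 → 51
  G: 204 + 0.64×(0−204) = 204 − 130.56 = 73.44 → 73
  B: 201 + 0.64×(0−201) = 201 − 128.64 = 72.36 → 72
  → #334948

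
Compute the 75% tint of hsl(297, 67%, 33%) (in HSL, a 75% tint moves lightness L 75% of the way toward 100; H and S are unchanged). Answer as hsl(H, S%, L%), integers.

hsl(297, 67%, 83%)

L moves 75% from 33 toward 100: 33 + 50.25 = 83.25 → 83.
H and S are unchanged.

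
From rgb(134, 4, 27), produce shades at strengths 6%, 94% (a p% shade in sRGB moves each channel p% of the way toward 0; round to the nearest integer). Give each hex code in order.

#7E0419, #080002

6%: (134 − 8.04 = 125.96→126, 4→4, 27 − 1.62 = 25.38→25) → #7E0419
94%: (134 − 125.96 = 8.04→8, 4 − 3.76 = 0.24→0, 27 − 25.38 = 1.62→2) → #080002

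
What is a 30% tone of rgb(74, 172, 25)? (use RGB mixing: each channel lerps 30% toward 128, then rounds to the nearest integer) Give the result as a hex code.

#5a9f38

Per channel, c → c + 0.3(128 − c):
  R: 74 + 0.3×(128−74) = 74 + 16.2 = 90.2 → 90
  G: 172 + 0.3×(128−172) = 172 − 13.2 = 158.8 → 159
  B: 25 + 0.3×(128−25) = 25 + 30.9 = 55.9 → 56
rgb(90, 159, 56) = #5a9f38.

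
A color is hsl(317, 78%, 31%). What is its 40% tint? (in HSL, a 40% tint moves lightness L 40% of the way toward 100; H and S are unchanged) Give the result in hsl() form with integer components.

L moves 40% from 31 toward 100: 31 + 27.6 = 58.6 → 59.
H and S are unchanged.

hsl(317, 78%, 59%)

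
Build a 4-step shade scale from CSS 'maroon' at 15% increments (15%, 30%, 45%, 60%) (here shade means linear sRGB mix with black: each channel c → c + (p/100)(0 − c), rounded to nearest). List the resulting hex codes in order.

#6d0000, #5a0000, #460000, #330000

CSS maroon is rgb(128, 0, 0).
15%: (128 − 19.2 = 108.8→109, 0→0, 0→0) → #6d0000
30%: (128 − 38.4 = 89.6→90, 0→0, 0→0) → #5a0000
45%: (128 − 57.6 = 70.4→70, 0→0, 0→0) → #460000
60%: (128 − 76.8 = 51.2→51, 0→0, 0→0) → #330000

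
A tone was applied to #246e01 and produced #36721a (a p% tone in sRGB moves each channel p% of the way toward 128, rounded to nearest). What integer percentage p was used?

20%

#246e01 is rgb(36, 110, 1); #36721a is rgb(54, 114, 26).
On the B channel (widest range): 26 ≈ 1 + (p/100)(128 − 1), so p ≈ 100×(26 − 1)/(128 − 1) = 2500/127 = 19.69.
p = 20 reproduces all three channels after rounding.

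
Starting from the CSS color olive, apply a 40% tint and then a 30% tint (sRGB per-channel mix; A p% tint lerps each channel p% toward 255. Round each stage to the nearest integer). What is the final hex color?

#caca94

CSS olive is rgb(128, 128, 0).
A 40% tint moves each channel 40% toward 255:
  R: 128 + 50.8 = 178.8 → 179
  G: 128 + 0.4×(255−128) = 128 + 50.8 = 178.8 → 179
  B: 0 + 0.4×(255−0) = 0 + 102 = 102 → 102
After the tint: rgb(179, 179, 102) = #b3b366.
Lerp each channel 30% toward 255:
  R: 179 + 22.8 = 201.8 → 202
  G: 179 + 0.3×(255−179) = 179 + 22.8 = 201.8 → 202
  B: 102 + 0.3×(255−102) = 102 + 45.9 = 147.9 → 148
rgb(202, 202, 148) = #caca94.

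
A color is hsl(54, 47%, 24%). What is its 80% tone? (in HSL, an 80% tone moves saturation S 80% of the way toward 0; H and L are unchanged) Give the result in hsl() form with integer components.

hsl(54, 9%, 24%)

S moves 80% from 47 toward 0: 47 − 37.6 = 9.4 → 9.
H and L are unchanged.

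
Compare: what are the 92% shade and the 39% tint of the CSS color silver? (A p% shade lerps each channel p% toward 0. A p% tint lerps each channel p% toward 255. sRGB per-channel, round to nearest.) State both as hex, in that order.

#0F0F0F, #D9D9D9

CSS silver is rgb(192, 192, 192).
92% shade:
  R: 192 + 0.92×(0−192) = 192 − 176.64 = 15.36 → 15
  G: 192 + 0.92×(0−192) = 192 − 176.64 = 15.36 → 15
  B: 192 + 0.92×(0−192) = 192 − 176.64 = 15.36 → 15
  → #0F0F0F
39% tint:
  R: 192 + 24.57 = 216.57 → 217
  G: 192 + 24.57 = 216.57 → 217
  B: 192 + 24.57 = 216.57 → 217
  → #D9D9D9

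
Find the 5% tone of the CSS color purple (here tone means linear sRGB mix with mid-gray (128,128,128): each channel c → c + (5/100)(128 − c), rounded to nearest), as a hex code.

CSS purple is rgb(128, 0, 128).
Per channel, c → c + 0.05(128 − c):
  R: 128 + 0 = 128 → 128
  G: 0 + 0.05×(128−0) = 0 + 6.4 = 6.4 → 6
  B: 128 + 0.05×(128−128) = 128 + 0 = 128 → 128
rgb(128, 6, 128) = #800680.

#800680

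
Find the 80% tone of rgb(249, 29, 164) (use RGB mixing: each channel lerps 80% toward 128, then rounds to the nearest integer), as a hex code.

#986C87

Lerp each channel 80% toward 128:
  R: 249 − 96.8 = 152.2 → 152
  G: 29 + 0.8×(128−29) = 29 + 79.2 = 108.2 → 108
  B: 164 + 0.8×(128−164) = 164 − 28.8 = 135.2 → 135
rgb(152, 108, 135) = #986C87.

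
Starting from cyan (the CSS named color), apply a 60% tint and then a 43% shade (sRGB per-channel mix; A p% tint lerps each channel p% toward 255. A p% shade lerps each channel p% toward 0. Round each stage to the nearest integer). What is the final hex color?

CSS cyan is rgb(0, 255, 255).
Per channel, c → c + 0.6(255 − c):
  R: 0 + 153 = 153 → 153
  G: 255 + 0 = 255 → 255
  B: 255 + 0.6×(255−255) = 255 + 0 = 255 → 255
After the tint: rgb(153, 255, 255) = #99FFFF.
A 43% shade moves each channel 43% toward 0:
  R: 153 − 65.79 = 87.21 → 87
  G: 255 − 109.65 = 145.35 → 145
  B: 255 + 0.43×(0−255) = 255 − 109.65 = 145.35 → 145
rgb(87, 145, 145) = #579191.

#579191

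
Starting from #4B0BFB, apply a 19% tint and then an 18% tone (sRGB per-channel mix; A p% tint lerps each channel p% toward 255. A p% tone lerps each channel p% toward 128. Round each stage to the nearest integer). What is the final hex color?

#4B0BFB is rgb(75, 11, 251).
Per channel, c → c + 0.19(255 − c):
  R: 75 + 0.19×(255−75) = 75 + 34.2 = 109.2 → 109
  G: 11 + 0.19×(255−11) = 11 + 46.36 = 57.36 → 57
  B: 251 + 0.76 = 251.76 → 252
After the tint: rgb(109, 57, 252) = #6D39FC.
Per channel, c → c + 0.18(128 − c):
  R: 109 + 0.18×(128−109) = 109 + 3.42 = 112.42 → 112
  G: 57 + 12.78 = 69.78 → 70
  B: 252 + 0.18×(128−252) = 252 − 22.32 = 229.68 → 230
rgb(112, 70, 230) = #7046E6.

#7046E6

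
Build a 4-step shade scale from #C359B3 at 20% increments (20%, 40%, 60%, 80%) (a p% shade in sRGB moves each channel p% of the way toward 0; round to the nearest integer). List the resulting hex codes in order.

#C359B3 is rgb(195, 89, 179).
20%: (195 − 39 = 156→156, 89 − 17.8 = 71.2→71, 179 − 35.8 = 143.2→143) → #9C478F
40%: (195 − 78 = 117→117, 89 − 35.6 = 53.4→53, 179 − 71.6 = 107.4→107) → #75356B
60%: (195 − 117 = 78→78, 89 − 53.4 = 35.6→36, 179 − 107.4 = 71.6→72) → #4E2448
80%: (195 − 156 = 39→39, 89 − 71.2 = 17.8→18, 179 − 143.2 = 35.8→36) → #271224

#9C478F, #75356B, #4E2448, #271224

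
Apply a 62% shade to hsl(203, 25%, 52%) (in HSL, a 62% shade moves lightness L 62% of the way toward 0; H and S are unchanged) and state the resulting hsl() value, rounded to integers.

L moves 62% from 52 toward 0: 52 − 32.24 = 19.76 → 20.
H and S are unchanged.

hsl(203, 25%, 20%)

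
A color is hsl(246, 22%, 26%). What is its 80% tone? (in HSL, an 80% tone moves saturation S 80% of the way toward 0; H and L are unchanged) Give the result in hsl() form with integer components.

S moves 80% from 22 toward 0: 22 − 17.6 = 4.4 → 4.
H and L are unchanged.

hsl(246, 4%, 26%)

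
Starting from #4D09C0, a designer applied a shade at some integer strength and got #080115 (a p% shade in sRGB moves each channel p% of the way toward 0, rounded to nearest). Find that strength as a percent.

#4D09C0 is rgb(77, 9, 192); #080115 is rgb(8, 1, 21).
On the B channel (widest range): 21 ≈ 192 + (p/100)(0 − 192), so p ≈ 100×(21 − 192)/(0 − 192) = -17100/-192 = 89.06.
p = 89 reproduces all three channels after rounding.

89%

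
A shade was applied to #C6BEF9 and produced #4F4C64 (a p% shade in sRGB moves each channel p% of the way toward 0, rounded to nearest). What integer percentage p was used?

60%

#C6BEF9 is rgb(198, 190, 249); #4F4C64 is rgb(79, 76, 100).
On the B channel (widest range): 100 ≈ 249 + (p/100)(0 − 249), so p ≈ 100×(100 − 249)/(0 − 249) = -14900/-249 = 59.84.
p = 60 reproduces all three channels after rounding.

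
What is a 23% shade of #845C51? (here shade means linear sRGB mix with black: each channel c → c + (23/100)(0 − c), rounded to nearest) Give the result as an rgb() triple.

rgb(102, 71, 62)

#845C51 is rgb(132, 92, 81).
A 23% shade moves each channel 23% toward 0:
  R: 132 + 0.23×(0−132) = 132 − 30.36 = 101.64 → 102
  G: 92 − 21.16 = 70.84 → 71
  B: 81 − 18.63 = 62.37 → 62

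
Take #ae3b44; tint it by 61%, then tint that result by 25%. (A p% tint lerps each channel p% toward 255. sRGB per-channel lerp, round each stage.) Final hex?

#e7c6c8

#ae3b44 is rgb(174, 59, 68).
Lerp each channel 61% toward 255:
  R: 174 + 0.61×(255−174) = 174 + 49.41 = 223.41 → 223
  G: 59 + 119.56 = 178.56 → 179
  B: 68 + 114.07 = 182.07 → 182
After the tint: rgb(223, 179, 182) = #dfb3b6.
Lerp each channel 25% toward 255:
  R: 223 + 0.25×(255−223) = 223 + 8 = 231 → 231
  G: 179 + 19 = 198 → 198
  B: 182 + 18.25 = 200.25 → 200
rgb(231, 198, 200) = #e7c6c8.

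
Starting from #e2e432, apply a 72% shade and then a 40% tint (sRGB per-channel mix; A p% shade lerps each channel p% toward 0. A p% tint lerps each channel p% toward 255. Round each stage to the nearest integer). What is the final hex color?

#8c8c6e

#e2e432 is rgb(226, 228, 50).
Lerp each channel 72% toward 0:
  R: 226 − 162.72 = 63.28 → 63
  G: 228 − 164.16 = 63.84 → 64
  B: 50 + 0.72×(0−50) = 50 − 36 = 14 → 14
After the shade: rgb(63, 64, 14) = #3f400e.
A 40% tint moves each channel 40% toward 255:
  R: 63 + 0.4×(255−63) = 63 + 76.8 = 139.8 → 140
  G: 64 + 0.4×(255−64) = 64 + 76.4 = 140.4 → 140
  B: 14 + 0.4×(255−14) = 14 + 96.4 = 110.4 → 110
rgb(140, 140, 110) = #8c8c6e.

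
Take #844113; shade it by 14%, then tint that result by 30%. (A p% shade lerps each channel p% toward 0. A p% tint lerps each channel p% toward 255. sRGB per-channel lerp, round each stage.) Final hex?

#9c7458

#844113 is rgb(132, 65, 19).
Per channel, c → c + 0.14(0 − c):
  R: 132 − 18.48 = 113.52 → 114
  G: 65 − 9.1 = 55.9 → 56
  B: 19 + 0.14×(0−19) = 19 − 2.66 = 16.34 → 16
After the shade: rgb(114, 56, 16) = #723810.
A 30% tint moves each channel 30% toward 255:
  R: 114 + 42.3 = 156.3 → 156
  G: 56 + 0.3×(255−56) = 56 + 59.7 = 115.7 → 116
  B: 16 + 0.3×(255−16) = 16 + 71.7 = 87.7 → 88
rgb(156, 116, 88) = #9c7458.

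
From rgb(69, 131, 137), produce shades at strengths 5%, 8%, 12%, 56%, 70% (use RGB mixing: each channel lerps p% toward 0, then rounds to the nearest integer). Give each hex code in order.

5%: (69 − 3.45 = 65.55→66, 131 − 6.55 = 124.45→124, 137 − 6.85 = 130.15→130) → #427c82
8%: (69 − 5.52 = 63.48→63, 131 − 10.48 = 120.52→121, 137 − 10.96 = 126.04→126) → #3f797e
12%: (69 − 8.28 = 60.72→61, 131 − 15.72 = 115.28→115, 137 − 16.44 = 120.56→121) → #3d7379
56%: (69 − 38.64 = 30.36→30, 131 − 73.36 = 57.64→58, 137 − 76.72 = 60.28→60) → #1e3a3c
70%: (69 − 48.3 = 20.7→21, 131 − 91.7 = 39.3→39, 137 − 95.9 = 41.1→41) → #152729

#427c82, #3f797e, #3d7379, #1e3a3c, #152729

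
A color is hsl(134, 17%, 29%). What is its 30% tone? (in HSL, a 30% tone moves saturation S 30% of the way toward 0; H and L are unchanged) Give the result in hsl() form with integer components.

S moves 30% from 17 toward 0: 17 − 5.1 = 11.9 → 12.
H and L are unchanged.

hsl(134, 12%, 29%)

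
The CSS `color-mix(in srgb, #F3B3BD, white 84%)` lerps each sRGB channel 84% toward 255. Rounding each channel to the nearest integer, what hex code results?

#F3B3BD is rgb(243, 179, 189).
Lerp each channel 84% toward 255:
  R: 243 + 10.08 = 253.08 → 253
  G: 179 + 63.84 = 242.84 → 243
  B: 189 + 55.44 = 244.44 → 244
rgb(253, 243, 244) = #FDF3F4.

#FDF3F4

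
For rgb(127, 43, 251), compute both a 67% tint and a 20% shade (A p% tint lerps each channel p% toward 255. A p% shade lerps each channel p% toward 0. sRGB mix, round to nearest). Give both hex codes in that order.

#D5B9FE, #6622C9

67% tint:
  R: 127 + 0.67×(255−127) = 127 + 85.76 = 212.76 → 213
  G: 43 + 142.04 = 185.04 → 185
  B: 251 + 0.67×(255−251) = 251 + 2.68 = 253.68 → 254
  → #D5B9FE
20% shade:
  R: 127 + 0.2×(0−127) = 127 − 25.4 = 101.6 → 102
  G: 43 + 0.2×(0−43) = 43 − 8.6 = 34.4 → 34
  B: 251 + 0.2×(0−251) = 251 − 50.2 = 200.8 → 201
  → #6622C9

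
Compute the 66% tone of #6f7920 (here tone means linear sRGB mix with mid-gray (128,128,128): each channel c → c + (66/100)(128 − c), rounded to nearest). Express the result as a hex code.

#6f7920 is rgb(111, 121, 32).
Per channel, c → c + 0.66(128 − c):
  R: 111 + 11.22 = 122.22 → 122
  G: 121 + 0.66×(128−121) = 121 + 4.62 = 125.62 → 126
  B: 32 + 63.36 = 95.36 → 95
rgb(122, 126, 95) = #7a7e5f.

#7a7e5f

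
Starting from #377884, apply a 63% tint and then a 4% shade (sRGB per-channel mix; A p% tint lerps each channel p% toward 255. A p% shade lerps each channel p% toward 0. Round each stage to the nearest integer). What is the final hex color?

#377884 is rgb(55, 120, 132).
A 63% tint moves each channel 63% toward 255:
  R: 55 + 0.63×(255−55) = 55 + 126 = 181 → 181
  G: 120 + 0.63×(255−120) = 120 + 85.05 = 205.05 → 205
  B: 132 + 77.49 = 209.49 → 209
After the tint: rgb(181, 205, 209) = #b5cdd1.
A 4% shade moves each channel 4% toward 0:
  R: 181 − 7.24 = 173.76 → 174
  G: 205 − 8.2 = 196.8 → 197
  B: 209 − 8.36 = 200.64 → 201
rgb(174, 197, 201) = #aec5c9.

#aec5c9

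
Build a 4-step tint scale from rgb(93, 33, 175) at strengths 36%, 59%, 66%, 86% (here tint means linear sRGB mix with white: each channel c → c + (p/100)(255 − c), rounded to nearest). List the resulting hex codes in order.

36%: (93 + 58.32 = 151.32→151, 33 + 79.92 = 112.92→113, 175 + 28.8 = 203.8→204) → #9771CC
59%: (93 + 95.58 = 188.58→189, 33 + 130.98 = 163.98→164, 175 + 47.2 = 222.2→222) → #BDA4DE
66%: (93 + 106.92 = 199.92→200, 33 + 146.52 = 179.52→180, 175 + 52.8 = 227.8→228) → #C8B4E4
86%: (93 + 139.32 = 232.32→232, 33 + 190.92 = 223.92→224, 175 + 68.8 = 243.8→244) → #E8E0F4

#9771CC, #BDA4DE, #C8B4E4, #E8E0F4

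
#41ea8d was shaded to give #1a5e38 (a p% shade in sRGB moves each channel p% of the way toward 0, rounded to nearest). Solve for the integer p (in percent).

#41ea8d is rgb(65, 234, 141); #1a5e38 is rgb(26, 94, 56).
On the G channel (widest range): 94 ≈ 234 + (p/100)(0 − 234), so p ≈ 100×(94 − 234)/(0 − 234) = -14000/-234 = 59.83.
p = 60 reproduces all three channels after rounding.

60%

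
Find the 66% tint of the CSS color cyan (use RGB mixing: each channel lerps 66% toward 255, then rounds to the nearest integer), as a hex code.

#A8FFFF

CSS cyan is rgb(0, 255, 255).
Per channel, c → c + 0.66(255 − c):
  R: 0 + 168.3 = 168.3 → 168
  G: 255 + 0.66×(255−255) = 255 + 0 = 255 → 255
  B: 255 + 0.66×(255−255) = 255 + 0 = 255 → 255
rgb(168, 255, 255) = #A8FFFF.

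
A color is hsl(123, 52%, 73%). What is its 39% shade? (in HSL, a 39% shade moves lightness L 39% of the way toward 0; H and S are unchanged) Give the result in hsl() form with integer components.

L moves 39% from 73 toward 0: 73 − 28.47 = 44.53 → 45.
H and S are unchanged.

hsl(123, 52%, 45%)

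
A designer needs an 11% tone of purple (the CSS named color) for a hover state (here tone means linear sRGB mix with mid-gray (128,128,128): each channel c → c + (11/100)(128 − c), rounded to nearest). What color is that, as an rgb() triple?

rgb(128, 14, 128)

CSS purple is rgb(128, 0, 128).
An 11% tone moves each channel 11% toward 128:
  R: 128 + 0 = 128 → 128
  G: 0 + 14.08 = 14.08 → 14
  B: 128 + 0.11×(128−128) = 128 + 0 = 128 → 128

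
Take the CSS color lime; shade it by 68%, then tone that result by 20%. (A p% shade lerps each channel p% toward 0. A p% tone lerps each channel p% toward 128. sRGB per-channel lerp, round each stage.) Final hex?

#1a5b1a

CSS lime is rgb(0, 255, 0).
A 68% shade moves each channel 68% toward 0:
  R: 0 + 0.68×(0−0) = 0 + 0 = 0 → 0
  G: 255 + 0.68×(0−255) = 255 − 173.4 = 81.6 → 82
  B: 0 + 0.68×(0−0) = 0 + 0 = 0 → 0
After the shade: rgb(0, 82, 0) = #005200.
Lerp each channel 20% toward 128:
  R: 0 + 0.2×(128−0) = 0 + 25.6 = 25.6 → 26
  G: 82 + 0.2×(128−82) = 82 + 9.2 = 91.2 → 91
  B: 0 + 25.6 = 25.6 → 26
rgb(26, 91, 26) = #1a5b1a.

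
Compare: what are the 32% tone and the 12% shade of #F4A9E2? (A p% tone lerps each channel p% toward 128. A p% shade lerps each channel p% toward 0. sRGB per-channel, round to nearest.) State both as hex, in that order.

#F4A9E2 is rgb(244, 169, 226).
32% tone:
  R: 244 − 37.12 = 206.88 → 207
  G: 169 − 13.12 = 155.88 → 156
  B: 226 + 0.32×(128−226) = 226 − 31.36 = 194.64 → 195
  → #CF9CC3
12% shade:
  R: 244 − 29.28 = 214.72 → 215
  G: 169 + 0.12×(0−169) = 169 − 20.28 = 148.72 → 149
  B: 226 − 27.12 = 198.88 → 199
  → #D795C7

#CF9CC3, #D795C7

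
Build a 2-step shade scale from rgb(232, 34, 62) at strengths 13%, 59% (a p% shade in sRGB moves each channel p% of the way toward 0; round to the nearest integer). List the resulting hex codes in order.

13%: (232 − 30.16 = 201.84→202, 34 − 4.42 = 29.58→30, 62 − 8.06 = 53.94→54) → #CA1E36
59%: (232 − 136.88 = 95.12→95, 34 − 20.06 = 13.94→14, 62 − 36.58 = 25.42→25) → #5F0E19

#CA1E36, #5F0E19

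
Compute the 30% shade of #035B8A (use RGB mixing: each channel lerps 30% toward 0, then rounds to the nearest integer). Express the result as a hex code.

#024061

#035B8A is rgb(3, 91, 138).
Per channel, c → c + 0.3(0 − c):
  R: 3 + 0.3×(0−3) = 3 − 0.9 = 2.1 → 2
  G: 91 − 27.3 = 63.7 → 64
  B: 138 + 0.3×(0−138) = 138 − 41.4 = 96.6 → 97
rgb(2, 64, 97) = #024061.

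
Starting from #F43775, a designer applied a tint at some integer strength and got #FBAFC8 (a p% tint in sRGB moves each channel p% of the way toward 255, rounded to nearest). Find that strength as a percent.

#F43775 is rgb(244, 55, 117); #FBAFC8 is rgb(251, 175, 200).
On the G channel (widest range): 175 ≈ 55 + (p/100)(255 − 55), so p ≈ 100×(175 − 55)/(255 − 55) = 12000/200 = 60.00.
p = 60 reproduces all three channels after rounding.

60%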